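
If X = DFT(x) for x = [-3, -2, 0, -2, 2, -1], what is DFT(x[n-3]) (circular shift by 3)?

Time shift by 3: X_shifted[k] = ω_6^(3k) · X[k]
Shifted x = [-2, 2, -1, -3, -2, 0]

DFT(x[n-3]) = [-6, 3.5000-2.5981i, -4.5000-0.8660i, -4, -4.5000+0.8660i, 3.5000+2.5981i]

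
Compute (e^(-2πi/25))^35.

Since ω_25^25 = 1, powers reduce modulo 25.
35 mod 25 = 10
So ω_25^35 = ω_25^10 = e^(-2πi·10/25)

ω_25^35 = ω_25^10 = -0.8090-0.5878i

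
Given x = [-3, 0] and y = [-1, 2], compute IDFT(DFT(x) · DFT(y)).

(x ⊛ y)[n] = Σ(m=0 to 1) x[m] · y[(n-m) mod 2]

Computing each output sample:
(x ⊛ y)[0] = 3
(x ⊛ y)[1] = -6

x ⊛ y = [3, -6]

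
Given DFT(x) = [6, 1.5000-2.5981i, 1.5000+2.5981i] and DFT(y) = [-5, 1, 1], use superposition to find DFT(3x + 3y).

By linearity: DFT(3x + 3y) = 3·DFT(x) + 3·DFT(y)
= 3·[6, 1.5000-2.5981i, 1.5000+2.5981i] + 3·[-5, 1, 1]

Computing element-wise:
Z[0] = 3·(6) + 3·(-5) = 3
Z[1] = 3·(1.5000-2.5981i) + 3·(1) = 7.5000-7.7943i
Z[2] = 3·(1.5000+2.5981i) + 3·(1) = 7.5000+7.7943i

DFT(3x + 3y) = 3·X + 3·Y = [3, 7.5000-7.7943i, 7.5000+7.7943i]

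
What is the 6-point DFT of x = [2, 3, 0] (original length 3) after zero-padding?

Original 3-point DFT: [5, 0.5000-2.5981i, 0.5000+2.5981i]
Zero-padded 6-point DFT provides frequency interpolation.

DFT_6([x, 0, ...]) = [5, 3.5000-2.5981i, 0.5000-2.5981i, -1, 0.5000+2.5981i, 3.5000+2.5981i]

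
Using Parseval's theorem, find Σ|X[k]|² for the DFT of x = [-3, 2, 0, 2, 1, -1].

Parseval: Σ|x[n]|² = (1/N)Σ|X[k]|², so Σ|X[k]|² = N·Σ|x[n]|² = 6·19.0000

Σ|X[k]|² = N·Σ|x[n]|² = 6·19.0000 = 114.0000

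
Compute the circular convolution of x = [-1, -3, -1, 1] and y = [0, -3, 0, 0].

(x ⊛ y)[n] = Σ(m=0 to 3) x[m] · y[(n-m) mod 4]

Computing each output sample:
(x ⊛ y)[0] = -3
(x ⊛ y)[1] = 3
(x ⊛ y)[2] = 9
(x ⊛ y)[3] = 3

x ⊛ y = [-3, 3, 9, 3]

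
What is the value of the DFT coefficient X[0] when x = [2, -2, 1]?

X[0] = Σ(n=0 to 2) x[n] · ω_3^0 = Σ x[n]
= (2) + (-2) + (1)

X[0] = 1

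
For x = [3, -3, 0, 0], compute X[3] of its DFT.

X[3] = Σ(n=0 to 3) x[n] · ω_4^(3n) where ω_4 = e^(-2πi/4)
= (3)·ω_4^0 + (-3)·ω_4^3 + (0)·ω_4^6 + (0)·ω_4^9

X[3] = 3-3i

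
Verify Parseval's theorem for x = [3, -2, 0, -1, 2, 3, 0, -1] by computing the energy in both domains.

Time domain:
Σ|x[n]|² = |3|² + |-2|² + |0|² + |-1|² + |2|² + |3|² + |0|² + |-1|² = 28.0000

Frequency domain:
(1/8)Σ|X[k]|² = (1/8)(|4|² + |-2.5355+3.5355i|² + |5-3i|² + |4.5355+3.5355i|² + |6|² + |4.5355-3.5355i|² + |5+3i|² + |-2.5355-3.5355i|²) = (1/8)·224.0000 = 28.0000

Both sides agree, confirming Parseval's theorem.

Σ|x[n]|² = (1/N)Σ|X[k]|² = 28.0000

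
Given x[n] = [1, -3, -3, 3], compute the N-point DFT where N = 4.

X[k] = Σ(n=0 to 3) x[n] · ω_4^(nk)
where ω_4 = e^(-2πi/4)

Computing each X[k]:
X[0] = -2
X[1] = 4+6i
X[2] = -2
X[3] = 4-6i

X = [-2, 4+6i, -2, 4-6i]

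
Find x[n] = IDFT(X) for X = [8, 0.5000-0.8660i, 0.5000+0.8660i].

x[n] = (1/3) Σ(k=0 to 2) X[k] · e^(2πikn/3)

Computing each x[n]:
x[0] = 3
x[1] = 3
x[2] = 2

x = [3, 3, 2]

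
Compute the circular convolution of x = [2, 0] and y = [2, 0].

(x ⊛ y)[n] = Σ(m=0 to 1) x[m] · y[(n-m) mod 2]

Computing each output sample:
(x ⊛ y)[0] = 4
(x ⊛ y)[1] = 0

x ⊛ y = [4, 0]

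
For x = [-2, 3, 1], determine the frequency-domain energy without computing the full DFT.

Parseval: Σ|x[n]|² = (1/N)Σ|X[k]|², so Σ|X[k]|² = N·Σ|x[n]|² = 3·14.0000

Σ|X[k]|² = N·Σ|x[n]|² = 3·14.0000 = 42.0000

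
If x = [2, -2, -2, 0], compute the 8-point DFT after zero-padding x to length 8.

Original 4-point DFT: [-2, 4+2i, 2, 4-2i]
Zero-padded 8-point DFT provides frequency interpolation.

DFT_8([x, 0, ...]) = [-2, 0.5858+3.4142i, 4+2i, 3.4142-0.5858i, 2, 3.4142+0.5858i, 4-2i, 0.5858-3.4142i]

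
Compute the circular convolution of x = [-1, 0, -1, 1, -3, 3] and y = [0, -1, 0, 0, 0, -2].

(x ⊛ y)[n] = Σ(m=0 to 5) x[m] · y[(n-m) mod 6]

Computing each output sample:
(x ⊛ y)[0] = -3
(x ⊛ y)[1] = 3
(x ⊛ y)[2] = -2
(x ⊛ y)[3] = 7
(x ⊛ y)[4] = -7
(x ⊛ y)[5] = 5

x ⊛ y = [-3, 3, -2, 7, -7, 5]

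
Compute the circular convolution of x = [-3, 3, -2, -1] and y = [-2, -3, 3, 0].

(x ⊛ y)[n] = Σ(m=0 to 3) x[m] · y[(n-m) mod 4]

Computing each output sample:
(x ⊛ y)[0] = 3
(x ⊛ y)[1] = 0
(x ⊛ y)[2] = -14
(x ⊛ y)[3] = 17

x ⊛ y = [3, 0, -14, 17]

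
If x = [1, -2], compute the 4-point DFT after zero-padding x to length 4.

Original 2-point DFT: [-1, 3]
Zero-padded 4-point DFT provides frequency interpolation.

DFT_4([x, 0, ...]) = [-1, 1+2i, 3, 1-2i]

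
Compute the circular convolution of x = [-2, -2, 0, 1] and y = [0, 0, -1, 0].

(x ⊛ y)[n] = Σ(m=0 to 3) x[m] · y[(n-m) mod 4]

Computing each output sample:
(x ⊛ y)[0] = 0
(x ⊛ y)[1] = -1
(x ⊛ y)[2] = 2
(x ⊛ y)[3] = 2

x ⊛ y = [0, -1, 2, 2]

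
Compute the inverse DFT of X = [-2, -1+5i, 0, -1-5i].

x[n] = (1/4) Σ(k=0 to 3) X[k] · e^(2πikn/4)

Computing each x[n]:
x[0] = -1
x[1] = -3
x[2] = 0
x[3] = 2

x = [-1, -3, 0, 2]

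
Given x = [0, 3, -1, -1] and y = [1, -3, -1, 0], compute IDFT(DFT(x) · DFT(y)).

(x ⊛ y)[n] = Σ(m=0 to 3) x[m] · y[(n-m) mod 4]

Computing each output sample:
(x ⊛ y)[0] = 4
(x ⊛ y)[1] = 4
(x ⊛ y)[2] = -10
(x ⊛ y)[3] = -1

x ⊛ y = [4, 4, -10, -1]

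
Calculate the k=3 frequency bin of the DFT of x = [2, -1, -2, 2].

X[3] = Σ(n=0 to 3) x[n] · ω_4^(3n) where ω_4 = e^(-2πi/4)
= (2)·ω_4^0 + (-1)·ω_4^3 + (-2)·ω_4^6 + (2)·ω_4^9

X[3] = 4-3i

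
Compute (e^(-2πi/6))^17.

Since ω_6^6 = 1, powers reduce modulo 6.
17 mod 6 = 5
So ω_6^17 = ω_6^5 = e^(-2πi·5/6)

ω_6^17 = ω_6^5 = 0.5000+0.8660i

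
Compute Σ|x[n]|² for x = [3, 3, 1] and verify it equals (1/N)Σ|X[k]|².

Time domain:
Σ|x[n]|² = |3|² + |3|² + |1|² = 19.0000

Frequency domain:
(1/3)Σ|X[k]|² = (1/3)(|7|² + |1.0000-1.7321i|² + |1.0000+1.7321i|²) = (1/3)·57.0000 = 19.0000

Both sides agree, confirming Parseval's theorem.

Σ|x[n]|² = (1/N)Σ|X[k]|² = 19.0000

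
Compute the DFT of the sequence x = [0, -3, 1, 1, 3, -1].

X[k] = Σ(n=0 to 5) x[n] · ω_6^(nk)
where ω_6 = e^(-2πi/6)

Computing each X[k]:
X[0] = 1
X[1] = -5.0000+3.4641i
X[2] = 1
X[3] = 7
X[4] = 1
X[5] = -5.0000-3.4641i

X = [1, -5.0000+3.4641i, 1, 7, 1, -5.0000-3.4641i]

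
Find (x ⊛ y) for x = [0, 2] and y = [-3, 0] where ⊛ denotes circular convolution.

(x ⊛ y)[n] = Σ(m=0 to 1) x[m] · y[(n-m) mod 2]

Computing each output sample:
(x ⊛ y)[0] = 0
(x ⊛ y)[1] = -6

x ⊛ y = [0, -6]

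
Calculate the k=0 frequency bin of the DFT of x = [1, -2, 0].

X[0] = Σ(n=0 to 2) x[n] · ω_3^0 = Σ x[n]
= (1) + (-2) + (0)

X[0] = -1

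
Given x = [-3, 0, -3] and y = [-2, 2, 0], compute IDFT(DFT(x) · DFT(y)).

(x ⊛ y)[n] = Σ(m=0 to 2) x[m] · y[(n-m) mod 3]

Computing each output sample:
(x ⊛ y)[0] = 0
(x ⊛ y)[1] = -6
(x ⊛ y)[2] = 6

x ⊛ y = [0, -6, 6]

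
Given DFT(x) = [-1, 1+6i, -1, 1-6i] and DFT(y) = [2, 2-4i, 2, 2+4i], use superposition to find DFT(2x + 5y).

By linearity: DFT(2x + 5y) = 2·DFT(x) + 5·DFT(y)
= 2·[-1, 1+6i, -1, 1-6i] + 5·[2, 2-4i, 2, 2+4i]

Computing element-wise:
Z[0] = 2·(-1) + 5·(2) = 8
Z[1] = 2·(1+6i) + 5·(2-4i) = 12-8i
Z[2] = 2·(-1) + 5·(2) = 8
Z[3] = 2·(1-6i) + 5·(2+4i) = 12+8i

DFT(2x + 5y) = 2·X + 5·Y = [8, 12-8i, 8, 12+8i]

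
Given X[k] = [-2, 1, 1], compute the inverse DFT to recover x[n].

x[n] = (1/3) Σ(k=0 to 2) X[k] · e^(2πikn/3)

Computing each x[n]:
x[0] = 0
x[1] = -1
x[2] = -1

x = [0, -1, -1]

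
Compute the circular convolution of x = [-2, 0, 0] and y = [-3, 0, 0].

(x ⊛ y)[n] = Σ(m=0 to 2) x[m] · y[(n-m) mod 3]

Computing each output sample:
(x ⊛ y)[0] = 6
(x ⊛ y)[1] = 0
(x ⊛ y)[2] = 0

x ⊛ y = [6, 0, 0]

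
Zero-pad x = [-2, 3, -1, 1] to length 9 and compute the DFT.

Original 4-point DFT: [1, -1-2i, -7, -1+2i]
Zero-padded 9-point DFT provides frequency interpolation.

DFT_9([x, 0, ...]) = [1, -0.3755-1.8096i, -1.0394-1.7464i, -2.0000-3.4641i, -6.0851-2.5349i, -6.0851+2.5349i, -2.0000+3.4641i, -1.0394+1.7464i, -0.3755+1.8096i]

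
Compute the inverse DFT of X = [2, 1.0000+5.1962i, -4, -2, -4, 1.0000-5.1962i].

x[n] = (1/6) Σ(k=0 to 5) X[k] · e^(2πikn/6)

Computing each x[n]:
x[0] = -1
x[1] = 0
x[2] = -1
x[3] = -1
x[4] = 2
x[5] = 3

x = [-1, 0, -1, -1, 2, 3]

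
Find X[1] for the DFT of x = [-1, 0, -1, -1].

X[1] = Σ(n=0 to 3) x[n] · ω_4^(1n) where ω_4 = e^(-2πi/4)
= (-1)·ω_4^0 + (0)·ω_4^1 + (-1)·ω_4^2 + (-1)·ω_4^3

X[1] = -1i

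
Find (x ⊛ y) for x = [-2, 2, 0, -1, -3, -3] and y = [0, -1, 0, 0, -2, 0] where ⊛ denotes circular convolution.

(x ⊛ y)[n] = Σ(m=0 to 5) x[m] · y[(n-m) mod 6]

Computing each output sample:
(x ⊛ y)[0] = 3
(x ⊛ y)[1] = 4
(x ⊛ y)[2] = 4
(x ⊛ y)[3] = 6
(x ⊛ y)[4] = 5
(x ⊛ y)[5] = -1

x ⊛ y = [3, 4, 4, 6, 5, -1]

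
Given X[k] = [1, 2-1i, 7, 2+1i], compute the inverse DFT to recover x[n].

x[n] = (1/4) Σ(k=0 to 3) X[k] · e^(2πikn/4)

Computing each x[n]:
x[0] = 3
x[1] = -1
x[2] = 1
x[3] = -2

x = [3, -1, 1, -2]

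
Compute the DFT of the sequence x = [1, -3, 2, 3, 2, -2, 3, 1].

X[k] = Σ(n=0 to 7) x[n] · ω_8^(nk)
where ω_8 = e^(-2πi/8)

Computing each X[k]:
X[0] = 7
X[1] = -3.1213+0.2929i
X[2] = -2+9i
X[3] = 1.1213-1.7071i
X[4] = 9
X[5] = 1.1213+1.7071i
X[6] = -2-9i
X[7] = -3.1213-0.2929i

X = [7, -3.1213+0.2929i, -2+9i, 1.1213-1.7071i, 9, 1.1213+1.7071i, -2-9i, -3.1213-0.2929i]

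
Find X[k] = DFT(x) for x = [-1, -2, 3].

X[k] = Σ(n=0 to 2) x[n] · ω_3^(nk)
where ω_3 = e^(-2πi/3)

Computing each X[k]:
X[0] = 0
X[1] = -1.5000+4.3301i
X[2] = -1.5000-4.3301i

X = [0, -1.5000+4.3301i, -1.5000-4.3301i]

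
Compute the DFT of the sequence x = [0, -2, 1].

X[k] = Σ(n=0 to 2) x[n] · ω_3^(nk)
where ω_3 = e^(-2πi/3)

Computing each X[k]:
X[0] = -1
X[1] = 0.5000+2.5981i
X[2] = 0.5000-2.5981i

X = [-1, 0.5000+2.5981i, 0.5000-2.5981i]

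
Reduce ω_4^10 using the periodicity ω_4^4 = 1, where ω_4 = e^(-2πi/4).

Since ω_4^4 = 1, powers reduce modulo 4.
10 mod 4 = 2
So ω_4^10 = ω_4^2 = e^(-2πi·2/4)

ω_4^10 = ω_4^2 = -1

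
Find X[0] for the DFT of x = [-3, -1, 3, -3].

X[0] = Σ(n=0 to 3) x[n] · ω_4^0 = Σ x[n]
= (-3) + (-1) + (3) + (-3)

X[0] = -4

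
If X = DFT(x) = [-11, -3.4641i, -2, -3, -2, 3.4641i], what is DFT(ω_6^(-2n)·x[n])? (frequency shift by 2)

Modulation property: DFT(ω_6^(-2n)·x[n]) = X[(k-2) mod 6], so circularly shift X by 2 positions.

X[k-2] = [-2, 3.4641i, -11, -3.4641i, -2, -3]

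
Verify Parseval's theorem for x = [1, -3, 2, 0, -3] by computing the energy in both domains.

Time domain:
Σ|x[n]|² = |1|² + |-3|² + |2|² + |0|² + |-3|² = 23.0000

Frequency domain:
(1/5)Σ|X[k]|² = (1/5)(|-3|² + |-2.4721-1.1756i|² + |6.4721+1.9021i|² + |6.4721-1.9021i|² + |-2.4721+1.1756i|²) = (1/5)·115.0000 = 23.0000

Both sides agree, confirming Parseval's theorem.

Σ|x[n]|² = (1/N)Σ|X[k]|² = 23.0000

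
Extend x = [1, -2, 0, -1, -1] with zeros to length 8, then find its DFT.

Original 5-point DFT: [-3, 0.8820+0.3633i, 3.1180+1.5388i, 3.1180-1.5388i, 0.8820-0.3633i]
Zero-padded 8-point DFT provides frequency interpolation.

DFT_8([x, 0, ...]) = [-3, 1.2929+2.1213i, 1i, 2.7071+2.1213i, 3, 2.7071-2.1213i, -1i, 1.2929-2.1213i]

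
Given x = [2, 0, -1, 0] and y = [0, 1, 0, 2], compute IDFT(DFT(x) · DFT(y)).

(x ⊛ y)[n] = Σ(m=0 to 3) x[m] · y[(n-m) mod 4]

Computing each output sample:
(x ⊛ y)[0] = 0
(x ⊛ y)[1] = 0
(x ⊛ y)[2] = 0
(x ⊛ y)[3] = 3

x ⊛ y = [0, 0, 0, 3]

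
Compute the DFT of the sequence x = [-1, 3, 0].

X[k] = Σ(n=0 to 2) x[n] · ω_3^(nk)
where ω_3 = e^(-2πi/3)

Computing each X[k]:
X[0] = 2
X[1] = -2.5000-2.5981i
X[2] = -2.5000+2.5981i

X = [2, -2.5000-2.5981i, -2.5000+2.5981i]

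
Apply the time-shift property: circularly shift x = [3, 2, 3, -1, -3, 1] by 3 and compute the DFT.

Time shift by 3: X_shifted[k] = ω_6^(3k) · X[k]
Shifted x = [-1, -3, 1, 3, 2, 3]

DFT(x[n-3]) = [5, -5.5000+6.0622i, 0.5000+4.3301i, -1, 0.5000-4.3301i, -5.5000-6.0622i]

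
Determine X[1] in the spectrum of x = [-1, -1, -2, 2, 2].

X[1] = Σ(n=0 to 4) x[n] · ω_5^(1n) where ω_5 = e^(-2πi/5)
= (-1)·ω_5^0 + (-1)·ω_5^1 + (-2)·ω_5^2 + (2)·ω_5^3 + (2)·ω_5^4

X[1] = -0.6910+5.2043i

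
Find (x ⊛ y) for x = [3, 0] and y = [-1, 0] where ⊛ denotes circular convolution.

(x ⊛ y)[n] = Σ(m=0 to 1) x[m] · y[(n-m) mod 2]

Computing each output sample:
(x ⊛ y)[0] = -3
(x ⊛ y)[1] = 0

x ⊛ y = [-3, 0]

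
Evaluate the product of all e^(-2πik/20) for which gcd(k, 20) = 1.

The primitive 20th roots of unity are ω_20^k for k coprime to 20: k ∈ {1, 3, 7, 9, 11, 13, 17, 19}
Their product equals the constant term of the cyclotomic polynomial Φ_20(x) up to sign.
For n ≥ 3, the product of all primitive nth roots of unity is 1. (For n=1 it is 1; for n=2 it is -1.)

1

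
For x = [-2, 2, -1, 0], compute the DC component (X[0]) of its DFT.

X[0] = Σ(n=0 to 3) x[n] · ω_4^0 = Σ x[n]
= (-2) + (2) + (-1) + (0)

X[0] = -1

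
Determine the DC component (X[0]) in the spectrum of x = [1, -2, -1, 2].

X[0] = Σ(n=0 to 3) x[n] · ω_4^0 = Σ x[n]
= (1) + (-2) + (-1) + (2)

X[0] = 0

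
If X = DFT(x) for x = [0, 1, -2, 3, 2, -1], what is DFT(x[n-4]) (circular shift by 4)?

Time shift by 4: X_shifted[k] = ω_6^(4k) · X[k]
Shifted x = [-2, 3, 2, -1, 0, 1]

DFT(x[n-4]) = [3, -3.4641i, -6, -3, -6, 3.4641i]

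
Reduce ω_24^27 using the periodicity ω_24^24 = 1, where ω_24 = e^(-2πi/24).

Since ω_24^24 = 1, powers reduce modulo 24.
27 mod 24 = 3
So ω_24^27 = ω_24^3 = e^(-2πi·3/24)

ω_24^27 = ω_24^3 = 0.7071-0.7071i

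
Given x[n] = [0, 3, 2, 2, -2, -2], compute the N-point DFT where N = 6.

X[k] = Σ(n=0 to 5) x[n] · ω_6^(nk)
where ω_6 = e^(-2πi/6)

Computing each X[k]:
X[0] = 3
X[1] = -1.5000-7.7942i
X[2] = 1.5000-0.8660i
X[3] = -3
X[4] = 1.5000+0.8660i
X[5] = -1.5000+7.7942i

X = [3, -1.5000-7.7942i, 1.5000-0.8660i, -3, 1.5000+0.8660i, -1.5000+7.7942i]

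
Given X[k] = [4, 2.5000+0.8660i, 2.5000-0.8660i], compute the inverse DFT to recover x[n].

x[n] = (1/3) Σ(k=0 to 2) X[k] · e^(2πikn/3)

Computing each x[n]:
x[0] = 3
x[1] = 0
x[2] = 1

x = [3, 0, 1]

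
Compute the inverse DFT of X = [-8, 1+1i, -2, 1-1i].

x[n] = (1/4) Σ(k=0 to 3) X[k] · e^(2πikn/4)

Computing each x[n]:
x[0] = -2
x[1] = -2
x[2] = -3
x[3] = -1

x = [-2, -2, -3, -1]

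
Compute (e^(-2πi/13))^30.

Since ω_13^13 = 1, powers reduce modulo 13.
30 mod 13 = 4
So ω_13^30 = ω_13^4 = e^(-2πi·4/13)

ω_13^30 = ω_13^4 = -0.3546-0.9350i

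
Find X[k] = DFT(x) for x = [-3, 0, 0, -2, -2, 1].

X[k] = Σ(n=0 to 5) x[n] · ω_6^(nk)
where ω_6 = e^(-2πi/6)

Computing each X[k]:
X[0] = -6
X[1] = 0.5000-0.8660i
X[2] = -4.5000+2.5981i
X[3] = -4
X[4] = -4.5000-2.5981i
X[5] = 0.5000+0.8660i

X = [-6, 0.5000-0.8660i, -4.5000+2.5981i, -4, -4.5000-2.5981i, 0.5000+0.8660i]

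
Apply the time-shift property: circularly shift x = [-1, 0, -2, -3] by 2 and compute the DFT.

Time shift by 2: X_shifted[k] = ω_4^(2k) · X[k]
Shifted x = [-2, -3, -1, 0]

DFT(x[n-2]) = [-6, -1+3i, 0, -1-3i]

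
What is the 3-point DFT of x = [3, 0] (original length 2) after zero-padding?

Original 2-point DFT: [3, 3]
Zero-padded 3-point DFT provides frequency interpolation.

DFT_3([x, 0, ...]) = [3, 3, 3]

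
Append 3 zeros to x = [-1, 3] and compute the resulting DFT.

Original 2-point DFT: [2, -4]
Zero-padded 5-point DFT provides frequency interpolation.

DFT_5([x, 0, ...]) = [2, -0.0729-2.8532i, -3.4271-1.7634i, -3.4271+1.7634i, -0.0729+2.8532i]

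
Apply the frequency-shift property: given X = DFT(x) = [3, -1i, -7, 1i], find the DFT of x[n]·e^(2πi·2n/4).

Modulation property: DFT(ω_4^(-2n)·x[n]) = X[(k-2) mod 4], so circularly shift X by 2 positions.

X[k-2] = [-7, 1i, 3, -1i]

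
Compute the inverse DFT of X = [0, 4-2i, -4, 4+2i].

x[n] = (1/4) Σ(k=0 to 3) X[k] · e^(2πikn/4)

Computing each x[n]:
x[0] = 1
x[1] = 2
x[2] = -3
x[3] = 0

x = [1, 2, -3, 0]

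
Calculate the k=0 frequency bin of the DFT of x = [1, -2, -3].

X[0] = Σ(n=0 to 2) x[n] · ω_3^0 = Σ x[n]
= (1) + (-2) + (-3)

X[0] = -4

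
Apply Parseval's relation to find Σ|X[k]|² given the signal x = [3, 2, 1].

Parseval: Σ|x[n]|² = (1/N)Σ|X[k]|², so Σ|X[k]|² = N·Σ|x[n]|² = 3·14.0000

Σ|X[k]|² = N·Σ|x[n]|² = 3·14.0000 = 42.0000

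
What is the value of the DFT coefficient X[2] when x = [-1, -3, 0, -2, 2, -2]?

X[2] = Σ(n=0 to 5) x[n] · ω_6^(2n) where ω_6 = e^(-2πi/6)
= (-1)·ω_6^0 + (-3)·ω_6^2 + (0)·ω_6^4 + (-2)·ω_6^6 + (2)·ω_6^8 + (-2)·ω_6^10

X[2] = -1.5000-0.8660i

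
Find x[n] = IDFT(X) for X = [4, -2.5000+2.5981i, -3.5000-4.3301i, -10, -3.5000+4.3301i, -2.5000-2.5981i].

x[n] = (1/6) Σ(k=0 to 5) X[k] · e^(2πikn/6)

Computing each x[n]:
x[0] = -3
x[1] = 3
x[2] = -2
x[3] = 2
x[4] = 2
x[5] = 2

x = [-3, 3, -2, 2, 2, 2]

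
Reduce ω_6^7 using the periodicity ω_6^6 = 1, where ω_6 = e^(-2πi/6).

Since ω_6^6 = 1, powers reduce modulo 6.
7 mod 6 = 1
So ω_6^7 = ω_6^1 = e^(-2πi·1/6)

ω_6^7 = ω_6^1 = 0.5000-0.8660i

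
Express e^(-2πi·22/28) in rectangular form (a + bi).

ω_28^22 = e^(-2πi·22/28)
= cos(-2π·22/28) + i·sin(-2π·22/28)
= cos(-44π/28) + i·sin(-44π/28)

ω_28^22 = cos(-44π/28) + i·sin(-44π/28) = 0.2225+0.9749i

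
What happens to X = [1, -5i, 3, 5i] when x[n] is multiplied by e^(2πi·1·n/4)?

Modulation property: DFT(ω_4^(-1n)·x[n]) = X[(k-1) mod 4], so circularly shift X by 1 positions.

X[k-1] = [5i, 1, -5i, 3]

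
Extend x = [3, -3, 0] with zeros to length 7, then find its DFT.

Original 3-point DFT: [0, 4.5000+2.5981i, 4.5000-2.5981i]
Zero-padded 7-point DFT provides frequency interpolation.

DFT_7([x, 0, ...]) = [0, 1.1295+2.3455i, 3.6676+2.9248i, 5.7029+1.3017i, 5.7029-1.3017i, 3.6676-2.9248i, 1.1295-2.3455i]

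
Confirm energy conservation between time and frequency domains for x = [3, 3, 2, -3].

Time domain:
Σ|x[n]|² = |3|² + |3|² + |2|² + |-3|² = 31.0000

Frequency domain:
(1/4)Σ|X[k]|² = (1/4)(|5|² + |1-6i|² + |5|² + |1+6i|²) = (1/4)·124.0000 = 31.0000

Both sides agree, confirming Parseval's theorem.

Σ|x[n]|² = (1/N)Σ|X[k]|² = 31.0000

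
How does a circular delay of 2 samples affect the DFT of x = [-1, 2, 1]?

Time shift by 2: X_shifted[k] = ω_3^(2k) · X[k]
Shifted x = [2, 1, -1]

DFT(x[n-2]) = [2, 2.0000-1.7321i, 2.0000+1.7321i]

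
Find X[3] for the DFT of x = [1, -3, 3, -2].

X[3] = Σ(n=0 to 3) x[n] · ω_4^(3n) where ω_4 = e^(-2πi/4)
= (1)·ω_4^0 + (-3)·ω_4^3 + (3)·ω_4^6 + (-2)·ω_4^9

X[3] = -2-1i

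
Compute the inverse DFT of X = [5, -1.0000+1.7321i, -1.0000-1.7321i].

x[n] = (1/3) Σ(k=0 to 2) X[k] · e^(2πikn/3)

Computing each x[n]:
x[0] = 1
x[1] = 1
x[2] = 3

x = [1, 1, 3]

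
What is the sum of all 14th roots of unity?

Sum of all nth roots of unity equals 0 for n > 1 (geometric series with r ≠ 1).

0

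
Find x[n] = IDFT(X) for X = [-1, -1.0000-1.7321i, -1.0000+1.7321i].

x[n] = (1/3) Σ(k=0 to 2) X[k] · e^(2πikn/3)

Computing each x[n]:
x[0] = -1
x[1] = 1
x[2] = -1

x = [-1, 1, -1]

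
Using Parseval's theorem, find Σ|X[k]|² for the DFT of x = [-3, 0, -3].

Parseval: Σ|x[n]|² = (1/N)Σ|X[k]|², so Σ|X[k]|² = N·Σ|x[n]|² = 3·18.0000

Σ|X[k]|² = N·Σ|x[n]|² = 3·18.0000 = 54.0000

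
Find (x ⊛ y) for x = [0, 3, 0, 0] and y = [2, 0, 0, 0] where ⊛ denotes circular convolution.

(x ⊛ y)[n] = Σ(m=0 to 3) x[m] · y[(n-m) mod 4]

Computing each output sample:
(x ⊛ y)[0] = 0
(x ⊛ y)[1] = 6
(x ⊛ y)[2] = 0
(x ⊛ y)[3] = 0

x ⊛ y = [0, 6, 0, 0]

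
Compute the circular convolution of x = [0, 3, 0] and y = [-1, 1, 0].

(x ⊛ y)[n] = Σ(m=0 to 2) x[m] · y[(n-m) mod 3]

Computing each output sample:
(x ⊛ y)[0] = 0
(x ⊛ y)[1] = -3
(x ⊛ y)[2] = 3

x ⊛ y = [0, -3, 3]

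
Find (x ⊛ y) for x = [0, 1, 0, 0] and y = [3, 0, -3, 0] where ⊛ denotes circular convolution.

(x ⊛ y)[n] = Σ(m=0 to 3) x[m] · y[(n-m) mod 4]

Computing each output sample:
(x ⊛ y)[0] = 0
(x ⊛ y)[1] = 3
(x ⊛ y)[2] = 0
(x ⊛ y)[3] = -3

x ⊛ y = [0, 3, 0, -3]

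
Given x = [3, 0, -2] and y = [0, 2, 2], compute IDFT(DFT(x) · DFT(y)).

(x ⊛ y)[n] = Σ(m=0 to 2) x[m] · y[(n-m) mod 3]

Computing each output sample:
(x ⊛ y)[0] = -4
(x ⊛ y)[1] = 2
(x ⊛ y)[2] = 6

x ⊛ y = [-4, 2, 6]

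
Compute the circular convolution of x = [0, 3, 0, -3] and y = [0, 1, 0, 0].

(x ⊛ y)[n] = Σ(m=0 to 3) x[m] · y[(n-m) mod 4]

Computing each output sample:
(x ⊛ y)[0] = -3
(x ⊛ y)[1] = 0
(x ⊛ y)[2] = 3
(x ⊛ y)[3] = 0

x ⊛ y = [-3, 0, 3, 0]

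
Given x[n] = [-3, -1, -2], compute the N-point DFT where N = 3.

X[k] = Σ(n=0 to 2) x[n] · ω_3^(nk)
where ω_3 = e^(-2πi/3)

Computing each X[k]:
X[0] = -6
X[1] = -1.5000-0.8660i
X[2] = -1.5000+0.8660i

X = [-6, -1.5000-0.8660i, -1.5000+0.8660i]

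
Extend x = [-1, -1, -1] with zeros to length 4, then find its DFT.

Original 3-point DFT: [-3, 0, 0]
Zero-padded 4-point DFT provides frequency interpolation.

DFT_4([x, 0, ...]) = [-3, 1i, -1, -1i]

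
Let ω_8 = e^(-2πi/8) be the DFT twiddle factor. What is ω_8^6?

ω_8^6 = e^(-2πi·6/8)
= cos(-2π·6/8) + i·sin(-2π·6/8)
= cos(-12π/8) + i·sin(-12π/8)

ω_8^6 = cos(-12π/8) + i·sin(-12π/8) = 1i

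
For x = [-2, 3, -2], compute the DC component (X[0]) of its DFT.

X[0] = Σ(n=0 to 2) x[n] · ω_3^0 = Σ x[n]
= (-2) + (3) + (-2)

X[0] = -1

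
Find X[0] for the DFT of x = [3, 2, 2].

X[0] = Σ(n=0 to 2) x[n] · ω_3^0 = Σ x[n]
= (3) + (2) + (2)

X[0] = 7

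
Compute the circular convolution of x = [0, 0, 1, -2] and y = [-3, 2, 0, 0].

(x ⊛ y)[n] = Σ(m=0 to 3) x[m] · y[(n-m) mod 4]

Computing each output sample:
(x ⊛ y)[0] = -4
(x ⊛ y)[1] = 0
(x ⊛ y)[2] = -3
(x ⊛ y)[3] = 8

x ⊛ y = [-4, 0, -3, 8]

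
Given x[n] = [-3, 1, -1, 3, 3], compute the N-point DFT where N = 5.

X[k] = Σ(n=0 to 4) x[n] · ω_5^(nk)
where ω_5 = e^(-2πi/5)

Computing each X[k]:
X[0] = 3
X[1] = -3.3820+4.2533i
X[2] = -5.6180-2.6287i
X[3] = -5.6180+2.6287i
X[4] = -3.3820-4.2533i

X = [3, -3.3820+4.2533i, -5.6180-2.6287i, -5.6180+2.6287i, -3.3820-4.2533i]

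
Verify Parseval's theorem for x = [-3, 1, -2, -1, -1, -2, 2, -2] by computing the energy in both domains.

Time domain:
Σ|x[n]|² = |-3|² + |1|² + |-2|² + |-1|² + |-1|² + |-2|² + |2|² + |-2|² = 28.0000

Frequency domain:
(1/8)Σ|X[k]|² = (1/8)(|-8|² + |-0.5858+1.1716i|² + |-4-2i|² + |-3.4142-6.8284i|² + |0|² + |-3.4142+6.8284i|² + |-4+2i|² + |-0.5858-1.1716i|²) = (1/8)·224.0000 = 28.0000

Both sides agree, confirming Parseval's theorem.

Σ|x[n]|² = (1/N)Σ|X[k]|² = 28.0000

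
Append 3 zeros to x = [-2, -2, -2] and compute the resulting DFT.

Original 3-point DFT: [-6, 0, 0]
Zero-padded 6-point DFT provides frequency interpolation.

DFT_6([x, 0, ...]) = [-6, -2.0000+3.4641i, 0, -2, 0, -2.0000-3.4641i]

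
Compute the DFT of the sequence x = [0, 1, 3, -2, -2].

X[k] = Σ(n=0 to 4) x[n] · ω_5^(nk)
where ω_5 = e^(-2πi/5)

Computing each X[k]:
X[0] = 0
X[1] = -1.1180-5.7921i
X[2] = 1.1180+2.9919i
X[3] = 1.1180-2.9919i
X[4] = -1.1180+5.7921i

X = [0, -1.1180-5.7921i, 1.1180+2.9919i, 1.1180-2.9919i, -1.1180+5.7921i]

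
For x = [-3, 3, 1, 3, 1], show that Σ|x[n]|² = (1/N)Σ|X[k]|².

Time domain:
Σ|x[n]|² = |-3|² + |3|² + |1|² + |3|² + |1|² = 29.0000

Frequency domain:
(1/5)Σ|X[k]|² = (1/5)(|5|² + |-5.0000-0.7265i|² + |-5.0000-3.0777i|² + |-5.0000+3.0777i|² + |-5.0000+0.7265i|²) = (1/5)·145.0000 = 29.0000

Both sides agree, confirming Parseval's theorem.

Σ|x[n]|² = (1/N)Σ|X[k]|² = 29.0000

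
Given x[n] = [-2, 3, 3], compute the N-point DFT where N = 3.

X[k] = Σ(n=0 to 2) x[n] · ω_3^(nk)
where ω_3 = e^(-2πi/3)

Computing each X[k]:
X[0] = 4
X[1] = -5
X[2] = -5

X = [4, -5, -5]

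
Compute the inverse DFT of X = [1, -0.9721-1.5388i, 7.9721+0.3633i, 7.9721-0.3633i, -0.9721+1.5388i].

x[n] = (1/5) Σ(k=0 to 4) X[k] · e^(2πikn/5)

Computing each x[n]:
x[0] = 3
x[1] = -2
x[2] = 2
x[3] = 1
x[4] = -3

x = [3, -2, 2, 1, -3]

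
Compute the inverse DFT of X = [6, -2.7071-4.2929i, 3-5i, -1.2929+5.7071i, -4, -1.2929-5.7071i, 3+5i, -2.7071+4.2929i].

x[n] = (1/8) Σ(k=0 to 7) X[k] · e^(2πikn/8)

Computing each x[n]:
x[0] = 0
x[1] = 2
x[2] = 2
x[3] = 0
x[4] = 2
x[5] = 3
x[6] = -3
x[7] = 0

x = [0, 2, 2, 0, 2, 3, -3, 0]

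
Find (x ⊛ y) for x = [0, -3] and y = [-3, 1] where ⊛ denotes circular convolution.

(x ⊛ y)[n] = Σ(m=0 to 1) x[m] · y[(n-m) mod 2]

Computing each output sample:
(x ⊛ y)[0] = -3
(x ⊛ y)[1] = 9

x ⊛ y = [-3, 9]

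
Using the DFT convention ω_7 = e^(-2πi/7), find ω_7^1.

ω_7^1 = e^(-2πi·1/7)
= cos(-2π·1/7) + i·sin(-2π·1/7)
= cos(-2π/7) + i·sin(-2π/7)

ω_7^1 = cos(-2π/7) + i·sin(-2π/7) = 0.6235-0.7818i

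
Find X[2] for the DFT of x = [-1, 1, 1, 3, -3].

X[2] = Σ(n=0 to 4) x[n] · ω_5^(2n) where ω_5 = e^(-2πi/5)
= (-1)·ω_5^0 + (1)·ω_5^2 + (1)·ω_5^4 + (3)·ω_5^6 + (-3)·ω_5^8

X[2] = 1.8541-4.2533i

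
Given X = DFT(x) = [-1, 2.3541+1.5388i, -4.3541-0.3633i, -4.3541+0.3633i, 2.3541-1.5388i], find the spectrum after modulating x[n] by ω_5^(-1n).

Modulation property: DFT(ω_5^(-1n)·x[n]) = X[(k-1) mod 5], so circularly shift X by 1 positions.

X[k-1] = [2.3541-1.5388i, -1, 2.3541+1.5388i, -4.3541-0.3633i, -4.3541+0.3633i]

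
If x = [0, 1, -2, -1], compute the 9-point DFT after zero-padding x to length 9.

Original 4-point DFT: [-2, 2-2i, -2, 2+2i]
Zero-padded 9-point DFT provides frequency interpolation.

DFT_9([x, 0, ...]) = [-2, 0.9187+2.1929i, 2.5530-1.1668i, -0.5000-2.5981i, -1.9718-0.7616i, -1.9718+0.7616i, -0.5000+2.5981i, 2.5530+1.1668i, 0.9187-2.1929i]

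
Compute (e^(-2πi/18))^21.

Since ω_18^18 = 1, powers reduce modulo 18.
21 mod 18 = 3
So ω_18^21 = ω_18^3 = e^(-2πi·3/18)

ω_18^21 = ω_18^3 = 0.5000-0.8660i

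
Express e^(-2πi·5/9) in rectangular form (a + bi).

ω_9^5 = e^(-2πi·5/9)
= cos(-2π·5/9) + i·sin(-2π·5/9)
= cos(-10π/9) + i·sin(-10π/9)

ω_9^5 = cos(-10π/9) + i·sin(-10π/9) = -0.9397+0.3420i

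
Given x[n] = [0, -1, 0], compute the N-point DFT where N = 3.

X[k] = Σ(n=0 to 2) x[n] · ω_3^(nk)
where ω_3 = e^(-2πi/3)

Computing each X[k]:
X[0] = -1
X[1] = 0.5000+0.8660i
X[2] = 0.5000-0.8660i

X = [-1, 0.5000+0.8660i, 0.5000-0.8660i]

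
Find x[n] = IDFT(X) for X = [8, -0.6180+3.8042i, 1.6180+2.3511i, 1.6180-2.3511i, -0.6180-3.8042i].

x[n] = (1/5) Σ(k=0 to 4) X[k] · e^(2πikn/5)

Computing each x[n]:
x[0] = 2
x[1] = -1
x[2] = 2
x[3] = 2
x[4] = 3

x = [2, -1, 2, 2, 3]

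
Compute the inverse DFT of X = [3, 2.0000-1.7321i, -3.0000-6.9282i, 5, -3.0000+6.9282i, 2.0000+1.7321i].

x[n] = (1/6) Σ(k=0 to 5) X[k] · e^(2πikn/6)

Computing each x[n]:
x[0] = 1
x[1] = 3
x[2] = 0
x[3] = -2
x[4] = 3
x[5] = -2

x = [1, 3, 0, -2, 3, -2]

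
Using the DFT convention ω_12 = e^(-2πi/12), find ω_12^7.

ω_12^7 = e^(-2πi·7/12)
= cos(-2π·7/12) + i·sin(-2π·7/12)
= cos(-14π/12) + i·sin(-14π/12)

ω_12^7 = cos(-14π/12) + i·sin(-14π/12) = -0.8660+0.5000i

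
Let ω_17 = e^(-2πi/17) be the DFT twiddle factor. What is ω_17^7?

ω_17^7 = e^(-2πi·7/17)
= cos(-2π·7/17) + i·sin(-2π·7/17)
= cos(-14π/17) + i·sin(-14π/17)

ω_17^7 = cos(-14π/17) + i·sin(-14π/17) = -0.8502-0.5264i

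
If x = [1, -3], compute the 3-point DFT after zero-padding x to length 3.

Original 2-point DFT: [-2, 4]
Zero-padded 3-point DFT provides frequency interpolation.

DFT_3([x, 0, ...]) = [-2, 2.5000+2.5981i, 2.5000-2.5981i]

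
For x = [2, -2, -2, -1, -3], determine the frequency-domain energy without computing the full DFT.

Parseval: Σ|x[n]|² = (1/N)Σ|X[k]|², so Σ|X[k]|² = N·Σ|x[n]|² = 5·22.0000

Σ|X[k]|² = N·Σ|x[n]|² = 5·22.0000 = 110.0000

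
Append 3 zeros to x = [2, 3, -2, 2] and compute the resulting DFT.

Original 4-point DFT: [5, 4-1i, -5, 4+1i]
Zero-padded 7-point DFT provides frequency interpolation.

DFT_7([x, 0, ...]) = [5, 2.5136-1.2634i, 4.3814-2.2289i, -2.3949-4.8152i, -2.3949+4.8152i, 4.3814+2.2289i, 2.5136+1.2634i]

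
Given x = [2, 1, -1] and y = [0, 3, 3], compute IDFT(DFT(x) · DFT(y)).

(x ⊛ y)[n] = Σ(m=0 to 2) x[m] · y[(n-m) mod 3]

Computing each output sample:
(x ⊛ y)[0] = 0
(x ⊛ y)[1] = 3
(x ⊛ y)[2] = 9

x ⊛ y = [0, 3, 9]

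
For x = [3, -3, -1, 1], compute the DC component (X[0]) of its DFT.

X[0] = Σ(n=0 to 3) x[n] · ω_4^0 = Σ x[n]
= (3) + (-3) + (-1) + (1)

X[0] = 0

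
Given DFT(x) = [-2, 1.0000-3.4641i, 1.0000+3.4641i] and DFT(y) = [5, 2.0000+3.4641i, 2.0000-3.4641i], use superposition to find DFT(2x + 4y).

By linearity: DFT(2x + 4y) = 2·DFT(x) + 4·DFT(y)
= 2·[-2, 1.0000-3.4641i, 1.0000+3.4641i] + 4·[5, 2.0000+3.4641i, 2.0000-3.4641i]

Computing element-wise:
Z[0] = 2·(-2) + 4·(5) = 16
Z[1] = 2·(1.0000-3.4641i) + 4·(2.0000+3.4641i) = 10.0000+6.9282i
Z[2] = 2·(1.0000+3.4641i) + 4·(2.0000-3.4641i) = 10.0000-6.9282i

DFT(2x + 4y) = 2·X + 4·Y = [16, 10.0000+6.9282i, 10.0000-6.9282i]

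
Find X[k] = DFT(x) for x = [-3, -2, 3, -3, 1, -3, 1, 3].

X[k] = Σ(n=0 to 7) x[n] · ω_8^(nk)
where ω_8 = e^(-2πi/8)

Computing each X[k]:
X[0] = -3
X[1] = 0.9497+1.5355i
X[2] = -6+5i
X[3] = -8.9497+5.5355i
X[4] = 7
X[5] = -8.9497-5.5355i
X[6] = -6-5i
X[7] = 0.9497-1.5355i

X = [-3, 0.9497+1.5355i, -6+5i, -8.9497+5.5355i, 7, -8.9497-5.5355i, -6-5i, 0.9497-1.5355i]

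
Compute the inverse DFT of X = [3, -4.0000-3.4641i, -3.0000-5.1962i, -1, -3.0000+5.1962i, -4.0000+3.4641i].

x[n] = (1/6) Σ(k=0 to 5) X[k] · e^(2πikn/6)

Computing each x[n]:
x[0] = -2
x[1] = 3
x[2] = 1
x[3] = 1
x[4] = 2
x[5] = -2

x = [-2, 3, 1, 1, 2, -2]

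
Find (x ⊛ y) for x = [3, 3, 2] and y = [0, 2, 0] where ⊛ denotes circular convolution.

(x ⊛ y)[n] = Σ(m=0 to 2) x[m] · y[(n-m) mod 3]

Computing each output sample:
(x ⊛ y)[0] = 4
(x ⊛ y)[1] = 6
(x ⊛ y)[2] = 6

x ⊛ y = [4, 6, 6]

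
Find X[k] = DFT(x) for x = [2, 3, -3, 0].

X[k] = Σ(n=0 to 3) x[n] · ω_4^(nk)
where ω_4 = e^(-2πi/4)

Computing each X[k]:
X[0] = 2
X[1] = 5-3i
X[2] = -4
X[3] = 5+3i

X = [2, 5-3i, -4, 5+3i]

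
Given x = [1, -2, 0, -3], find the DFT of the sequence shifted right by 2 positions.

Time shift by 2: X_shifted[k] = ω_4^(2k) · X[k]
Shifted x = [0, -3, 1, -2]

DFT(x[n-2]) = [-4, -1+1i, 6, -1-1i]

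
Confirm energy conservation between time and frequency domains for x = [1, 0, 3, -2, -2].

Time domain:
Σ|x[n]|² = |1|² + |0|² + |3|² + |-2|² + |-2|² = 18.0000

Frequency domain:
(1/5)Σ|X[k]|² = (1/5)(|0|² + |-0.4271-4.8410i|² + |2.9271+3.5797i|² + |2.9271-3.5797i|² + |-0.4271+4.8410i|²) = (1/5)·90.0000 = 18.0000

Both sides agree, confirming Parseval's theorem.

Σ|x[n]|² = (1/N)Σ|X[k]|² = 18.0000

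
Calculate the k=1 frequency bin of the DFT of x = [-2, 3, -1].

X[1] = Σ(n=0 to 2) x[n] · ω_3^(1n) where ω_3 = e^(-2πi/3)
= (-2)·ω_3^0 + (3)·ω_3^1 + (-1)·ω_3^2

X[1] = -3.0000-3.4641i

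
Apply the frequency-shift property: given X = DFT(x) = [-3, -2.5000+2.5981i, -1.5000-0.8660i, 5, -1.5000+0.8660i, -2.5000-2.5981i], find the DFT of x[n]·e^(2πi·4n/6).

Modulation property: DFT(ω_6^(-4n)·x[n]) = X[(k-4) mod 6], so circularly shift X by 4 positions.

X[k-4] = [-1.5000-0.8660i, 5, -1.5000+0.8660i, -2.5000-2.5981i, -3, -2.5000+2.5981i]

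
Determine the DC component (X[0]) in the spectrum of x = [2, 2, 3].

X[0] = Σ(n=0 to 2) x[n] · ω_3^0 = Σ x[n]
= (2) + (2) + (3)

X[0] = 7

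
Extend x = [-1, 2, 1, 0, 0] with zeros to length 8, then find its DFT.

Original 5-point DFT: [2, -1.1910-2.4899i, -2.3090-0.2245i, -2.3090+0.2245i, -1.1910+2.4899i]
Zero-padded 8-point DFT provides frequency interpolation.

DFT_8([x, 0, ...]) = [2, 0.4142-2.4142i, -2-2i, -2.4142-0.4142i, -2, -2.4142+0.4142i, -2+2i, 0.4142+2.4142i]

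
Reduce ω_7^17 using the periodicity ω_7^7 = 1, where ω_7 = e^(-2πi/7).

Since ω_7^7 = 1, powers reduce modulo 7.
17 mod 7 = 3
So ω_7^17 = ω_7^3 = e^(-2πi·3/7)

ω_7^17 = ω_7^3 = -0.9010-0.4339i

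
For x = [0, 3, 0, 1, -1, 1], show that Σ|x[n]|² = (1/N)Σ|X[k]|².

Time domain:
Σ|x[n]|² = |0|² + |3|² + |0|² + |1|² + |-1|² + |1|² = 12.0000

Frequency domain:
(1/6)Σ|X[k]|² = (1/6)(|4|² + |1.5000-2.5981i|² + |-0.5000-0.8660i|² + |-6|² + |-0.5000+0.8660i|² + |1.5000+2.5981i|²) = (1/6)·72.0000 = 12.0000

Both sides agree, confirming Parseval's theorem.

Σ|x[n]|² = (1/N)Σ|X[k]|² = 12.0000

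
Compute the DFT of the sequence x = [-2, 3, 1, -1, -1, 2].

X[k] = Σ(n=0 to 5) x[n] · ω_6^(nk)
where ω_6 = e^(-2πi/6)

Computing each X[k]:
X[0] = 2
X[1] = 1.5000-2.5981i
X[2] = -5.5000+0.8660i
X[3] = -6
X[4] = -5.5000-0.8660i
X[5] = 1.5000+2.5981i

X = [2, 1.5000-2.5981i, -5.5000+0.8660i, -6, -5.5000-0.8660i, 1.5000+2.5981i]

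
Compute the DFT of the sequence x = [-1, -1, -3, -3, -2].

X[k] = Σ(n=0 to 4) x[n] · ω_5^(nk)
where ω_5 = e^(-2πi/5)

Computing each X[k]:
X[0] = -10
X[1] = 2.9271-0.9511i
X[2] = -0.4271-0.5878i
X[3] = -0.4271+0.5878i
X[4] = 2.9271+0.9511i

X = [-10, 2.9271-0.9511i, -0.4271-0.5878i, -0.4271+0.5878i, 2.9271+0.9511i]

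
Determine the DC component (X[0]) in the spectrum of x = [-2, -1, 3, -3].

X[0] = Σ(n=0 to 3) x[n] · ω_4^0 = Σ x[n]
= (-2) + (-1) + (3) + (-3)

X[0] = -3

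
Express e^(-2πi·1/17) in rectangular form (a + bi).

ω_17^1 = e^(-2πi·1/17)
= cos(-2π·1/17) + i·sin(-2π·1/17)
= cos(-2π/17) + i·sin(-2π/17)

ω_17^1 = cos(-2π/17) + i·sin(-2π/17) = 0.9325-0.3612i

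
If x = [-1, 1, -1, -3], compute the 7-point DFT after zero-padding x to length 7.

Original 4-point DFT: [-4, -4i, 0, 4i]
Zero-padded 7-point DFT provides frequency interpolation.

DFT_7([x, 0, ...]) = [-4, 2.5489+1.4947i, -2.1920-3.7543i, -1.8569+1.7091i, -1.8569-1.7091i, -2.1920+3.7543i, 2.5489-1.4947i]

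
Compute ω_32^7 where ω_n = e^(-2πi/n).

ω_32^7 = e^(-2πi·7/32)
= cos(-2π·7/32) + i·sin(-2π·7/32)
= cos(-14π/32) + i·sin(-14π/32)

ω_32^7 = cos(-14π/32) + i·sin(-14π/32) = 0.1951-0.9808i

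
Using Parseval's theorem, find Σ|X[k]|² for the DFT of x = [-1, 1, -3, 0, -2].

Parseval: Σ|x[n]|² = (1/N)Σ|X[k]|², so Σ|X[k]|² = N·Σ|x[n]|² = 5·15.0000

Σ|X[k]|² = N·Σ|x[n]|² = 5·15.0000 = 75.0000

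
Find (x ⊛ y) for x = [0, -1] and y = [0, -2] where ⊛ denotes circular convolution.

(x ⊛ y)[n] = Σ(m=0 to 1) x[m] · y[(n-m) mod 2]

Computing each output sample:
(x ⊛ y)[0] = 2
(x ⊛ y)[1] = 0

x ⊛ y = [2, 0]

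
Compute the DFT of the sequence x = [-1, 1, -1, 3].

X[k] = Σ(n=0 to 3) x[n] · ω_4^(nk)
where ω_4 = e^(-2πi/4)

Computing each X[k]:
X[0] = 2
X[1] = 2i
X[2] = -6
X[3] = -2i

X = [2, 2i, -6, -2i]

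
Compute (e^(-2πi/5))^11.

Since ω_5^5 = 1, powers reduce modulo 5.
11 mod 5 = 1
So ω_5^11 = ω_5^1 = e^(-2πi·1/5)

ω_5^11 = ω_5^1 = 0.3090-0.9511i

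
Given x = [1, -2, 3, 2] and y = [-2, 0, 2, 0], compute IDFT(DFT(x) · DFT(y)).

(x ⊛ y)[n] = Σ(m=0 to 3) x[m] · y[(n-m) mod 4]

Computing each output sample:
(x ⊛ y)[0] = 4
(x ⊛ y)[1] = 8
(x ⊛ y)[2] = -4
(x ⊛ y)[3] = -8

x ⊛ y = [4, 8, -4, -8]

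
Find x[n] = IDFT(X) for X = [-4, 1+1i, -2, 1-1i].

x[n] = (1/4) Σ(k=0 to 3) X[k] · e^(2πikn/4)

Computing each x[n]:
x[0] = -1
x[1] = -1
x[2] = -2
x[3] = 0

x = [-1, -1, -2, 0]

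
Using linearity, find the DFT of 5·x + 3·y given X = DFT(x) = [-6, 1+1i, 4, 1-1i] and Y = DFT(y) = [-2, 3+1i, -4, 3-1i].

By linearity: DFT(5x + 3y) = 5·DFT(x) + 3·DFT(y)
= 5·[-6, 1+1i, 4, 1-1i] + 3·[-2, 3+1i, -4, 3-1i]

Computing element-wise:
Z[0] = 5·(-6) + 3·(-2) = -36
Z[1] = 5·(1+1i) + 3·(3+1i) = 14+8i
Z[2] = 5·(4) + 3·(-4) = 8
Z[3] = 5·(1-1i) + 3·(3-1i) = 14-8i

DFT(5x + 3y) = 5·X + 3·Y = [-36, 14+8i, 8, 14-8i]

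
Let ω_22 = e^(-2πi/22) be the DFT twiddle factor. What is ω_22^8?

ω_22^8 = e^(-2πi·8/22)
= cos(-2π·8/22) + i·sin(-2π·8/22)
= cos(-16π/22) + i·sin(-16π/22)

ω_22^8 = cos(-16π/22) + i·sin(-16π/22) = -0.6549-0.7557i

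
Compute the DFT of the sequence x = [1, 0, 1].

X[k] = Σ(n=0 to 2) x[n] · ω_3^(nk)
where ω_3 = e^(-2πi/3)

Computing each X[k]:
X[0] = 2
X[1] = 0.5000+0.8660i
X[2] = 0.5000-0.8660i

X = [2, 0.5000+0.8660i, 0.5000-0.8660i]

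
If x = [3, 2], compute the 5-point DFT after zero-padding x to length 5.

Original 2-point DFT: [5, 1]
Zero-padded 5-point DFT provides frequency interpolation.

DFT_5([x, 0, ...]) = [5, 3.6180-1.9021i, 1.3820-1.1756i, 1.3820+1.1756i, 3.6180+1.9021i]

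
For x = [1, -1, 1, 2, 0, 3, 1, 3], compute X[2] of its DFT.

X[2] = Σ(n=0 to 7) x[n] · ω_8^(2n) where ω_8 = e^(-2πi/8)
= (1)·ω_8^0 + (-1)·ω_8^2 + (1)·ω_8^4 + (2)·ω_8^6 + (0)·ω_8^8 + (3)·ω_8^10 + (1)·ω_8^12 + (3)·ω_8^14

X[2] = -1+3i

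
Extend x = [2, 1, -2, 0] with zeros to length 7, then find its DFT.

Original 4-point DFT: [1, 4-1i, -1, 4+1i]
Zero-padded 7-point DFT provides frequency interpolation.

DFT_7([x, 0, ...]) = [1, 3.0685+1.1680i, 3.5794-1.8427i, -0.1479-1.9975i, -0.1479+1.9975i, 3.5794+1.8427i, 3.0685-1.1680i]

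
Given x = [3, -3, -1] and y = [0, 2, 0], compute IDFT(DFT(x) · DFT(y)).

(x ⊛ y)[n] = Σ(m=0 to 2) x[m] · y[(n-m) mod 3]

Computing each output sample:
(x ⊛ y)[0] = -2
(x ⊛ y)[1] = 6
(x ⊛ y)[2] = -6

x ⊛ y = [-2, 6, -6]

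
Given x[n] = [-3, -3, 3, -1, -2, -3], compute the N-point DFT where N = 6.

X[k] = Σ(n=0 to 5) x[n] · ω_6^(nk)
where ω_6 = e^(-2πi/6)

Computing each X[k]:
X[0] = -9
X[1] = -5.5000-4.3301i
X[2] = -1.5000+4.3301i
X[3] = 5
X[4] = -1.5000-4.3301i
X[5] = -5.5000+4.3301i

X = [-9, -5.5000-4.3301i, -1.5000+4.3301i, 5, -1.5000-4.3301i, -5.5000+4.3301i]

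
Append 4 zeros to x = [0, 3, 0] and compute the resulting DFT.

Original 3-point DFT: [3, -1.5000-2.5981i, -1.5000+2.5981i]
Zero-padded 7-point DFT provides frequency interpolation.

DFT_7([x, 0, ...]) = [3, 1.8705-2.3455i, -0.6676-2.9248i, -2.7029-1.3017i, -2.7029+1.3017i, -0.6676+2.9248i, 1.8705+2.3455i]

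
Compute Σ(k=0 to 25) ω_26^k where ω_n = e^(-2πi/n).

Sum of all nth roots of unity equals 0 for n > 1 (geometric series with r ≠ 1).

0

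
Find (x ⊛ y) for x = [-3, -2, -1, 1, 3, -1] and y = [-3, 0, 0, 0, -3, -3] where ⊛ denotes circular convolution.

(x ⊛ y)[n] = Σ(m=0 to 5) x[m] · y[(n-m) mod 6]

Computing each output sample:
(x ⊛ y)[0] = 18
(x ⊛ y)[1] = 6
(x ⊛ y)[2] = -9
(x ⊛ y)[3] = -9
(x ⊛ y)[4] = 3
(x ⊛ y)[5] = 18

x ⊛ y = [18, 6, -9, -9, 3, 18]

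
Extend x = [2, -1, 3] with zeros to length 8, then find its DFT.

Original 3-point DFT: [4, 1.0000+3.4641i, 1.0000-3.4641i]
Zero-padded 8-point DFT provides frequency interpolation.

DFT_8([x, 0, ...]) = [4, 1.2929-2.2929i, -1+1i, 2.7071+3.7071i, 6, 2.7071-3.7071i, -1-1i, 1.2929+2.2929i]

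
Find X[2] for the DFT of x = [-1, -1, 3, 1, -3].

X[2] = Σ(n=0 to 4) x[n] · ω_5^(2n) where ω_5 = e^(-2πi/5)
= (-1)·ω_5^0 + (-1)·ω_5^2 + (3)·ω_5^4 + (1)·ω_5^6 + (-3)·ω_5^8

X[2] = 3.4721+0.7265i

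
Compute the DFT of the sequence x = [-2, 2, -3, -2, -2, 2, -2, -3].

X[k] = Σ(n=0 to 7) x[n] · ω_8^(nk)
where ω_8 = e^(-2πi/8)

Computing each X[k]:
X[0] = -10
X[1] = -0.7071+0.2929i
X[2] = 1-9i
X[3] = 0.7071-1.7071i
X[4] = -8
X[5] = 0.7071+1.7071i
X[6] = 1+9i
X[7] = -0.7071-0.2929i

X = [-10, -0.7071+0.2929i, 1-9i, 0.7071-1.7071i, -8, 0.7071+1.7071i, 1+9i, -0.7071-0.2929i]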